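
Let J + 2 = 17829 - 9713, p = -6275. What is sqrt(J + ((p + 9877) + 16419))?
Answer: sqrt(28135) ≈ 167.73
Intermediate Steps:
J = 8114 (J = -2 + (17829 - 9713) = -2 + 8116 = 8114)
sqrt(J + ((p + 9877) + 16419)) = sqrt(8114 + ((-6275 + 9877) + 16419)) = sqrt(8114 + (3602 + 16419)) = sqrt(8114 + 20021) = sqrt(28135)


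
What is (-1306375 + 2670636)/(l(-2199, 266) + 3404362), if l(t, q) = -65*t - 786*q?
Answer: 1364261/3338221 ≈ 0.40868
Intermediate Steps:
l(t, q) = -786*q - 65*t
(-1306375 + 2670636)/(l(-2199, 266) + 3404362) = (-1306375 + 2670636)/((-786*266 - 65*(-2199)) + 3404362) = 1364261/((-209076 + 142935) + 3404362) = 1364261/(-66141 + 3404362) = 1364261/3338221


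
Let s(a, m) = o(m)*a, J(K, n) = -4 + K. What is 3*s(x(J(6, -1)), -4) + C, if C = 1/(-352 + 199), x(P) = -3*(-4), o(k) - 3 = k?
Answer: -5509/153 ≈ -36.007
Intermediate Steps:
o(k) = 3 + k
x(P) = 12
s(a, m) = a*(3 + m) (s(a, m) = (3 + m)*a = a*(3 + m))
C = -1/153 (C = 1/(-153) = -1/153 ≈ -0.0065359)
3*s(x(J(6, -1)), -4) + C = 3*(12*(3 - 4)) - 1/153 = 3*(12*(-1)) - 1/153 = 3*(-12) - 1/153 = -36 - 1/153 = -5509/153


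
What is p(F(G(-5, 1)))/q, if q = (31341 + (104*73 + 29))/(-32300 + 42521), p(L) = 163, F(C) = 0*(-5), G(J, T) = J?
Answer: 1666023/38962 ≈ 42.760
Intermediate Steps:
F(C) = 0
q = 38962/10221 (q = (31341 + (7592 + 29))/10221 = (31341 + 7621)*(1/10221) = 38962*(1/10221) = 38962/10221 ≈ 3.8120)
p(F(G(-5, 1)))/q = 163/(38962/10221) = 163*(10221/38962) = 1666023/38962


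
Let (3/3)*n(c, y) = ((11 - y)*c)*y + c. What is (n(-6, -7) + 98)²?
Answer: 719104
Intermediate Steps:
n(c, y) = c + c*y*(11 - y) (n(c, y) = ((11 - y)*c)*y + c = (c*(11 - y))*y + c = c*y*(11 - y) + c = c + c*y*(11 - y))
(n(-6, -7) + 98)² = (-6*(1 - 1*(-7)² + 11*(-7)) + 98)² = (-6*(1 - 1*49 - 77) + 98)² = (-6*(1 - 49 - 77) + 98)² = (-6*(-125) + 98)² = (750 + 98)² = 848² = 719104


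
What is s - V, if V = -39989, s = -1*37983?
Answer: 2006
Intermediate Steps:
s = -37983
s - V = -37983 - 1*(-39989) = -37983 + 39989 = 2006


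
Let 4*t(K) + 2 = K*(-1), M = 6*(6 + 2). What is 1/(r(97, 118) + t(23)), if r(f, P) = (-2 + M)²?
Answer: 4/8439 ≈ 0.00047399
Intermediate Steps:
M = 48 (M = 6*8 = 48)
r(f, P) = 2116 (r(f, P) = (-2 + 48)² = 46² = 2116)
t(K) = -½ - K/4 (t(K) = -½ + (K*(-1))/4 = -½ + (-K)/4 = -½ - K/4)
1/(r(97, 118) + t(23)) = 1/(2116 + (-½ - ¼*23)) = 1/(2116 + (-½ - 23/4)) = 1/(2116 - 25/4) = 1/(8439/4) = 4/8439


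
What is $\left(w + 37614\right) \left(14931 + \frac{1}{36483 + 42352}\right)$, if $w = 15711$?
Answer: $\frac{12553615641690}{15767} \approx 7.962 \cdot 10^{8}$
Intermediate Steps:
$\left(w + 37614\right) \left(14931 + \frac{1}{36483 + 42352}\right) = \left(15711 + 37614\right) \left(14931 + \frac{1}{36483 + 42352}\right) = 53325 \left(14931 + \frac{1}{78835}\right) = 53325 \cdot \frac{1177085386}{78835} = \frac{12553615641690}{15767}$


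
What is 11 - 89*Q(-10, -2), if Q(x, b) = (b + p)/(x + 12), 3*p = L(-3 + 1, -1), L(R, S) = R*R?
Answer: 122/3 ≈ 40.667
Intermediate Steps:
L(R, S) = R²
p = 4/3 (p = (-3 + 1)²/3 = (⅓)*(-2)² = (⅓)*4 = 4/3 ≈ 1.3333)
Q(x, b) = (4/3 + b)/(12 + x) (Q(x, b) = (b + 4/3)/(x + 12) = (4/3 + b)/(12 + x))
11 - 89*Q(-10, -2) = 11 - 89*(4/3 - 2)/(12 - 10) = 11 - 89*(-2)/(2*3) = 11 - 89*(-⅓) = 11 + 89/3 = 122/3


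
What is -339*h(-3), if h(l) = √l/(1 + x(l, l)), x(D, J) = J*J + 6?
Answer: -339*I*√3/16 ≈ -36.698*I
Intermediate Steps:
x(D, J) = 6 + J² (x(D, J) = J² + 6 = 6 + J²)
h(l) = √l/(7 + l²) (h(l) = √l/(1 + (6 + l²)) = √l/(7 + l²))
-339*h(-3) = -339*√(-3)/(7 + (-3)²) = -339*I*√3/(7 + 9) = -339*I*√3/16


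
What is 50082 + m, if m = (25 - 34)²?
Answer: 50163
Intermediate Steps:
m = 81 (m = (-9)² = 81)
50082 + m = 50082 + 81 = 50163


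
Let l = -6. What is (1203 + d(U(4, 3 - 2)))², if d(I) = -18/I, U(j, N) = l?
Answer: 1454436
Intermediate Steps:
U(j, N) = -6
(1203 + d(U(4, 3 - 2)))² = (1203 - 18/(-6))² = (1203 - 18*(-⅙))² = (1203 + 3)² = 1206² = 1454436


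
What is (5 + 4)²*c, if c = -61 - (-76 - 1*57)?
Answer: 5832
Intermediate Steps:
c = 72 (c = -61 - (-76 - 57) = -61 - 1*(-133) = -61 + 133 = 72)
(5 + 4)²*c = (5 + 4)²*72 = 9²*72 = 81*72 = 5832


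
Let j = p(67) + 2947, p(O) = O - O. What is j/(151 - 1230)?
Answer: -2947/1079 ≈ -2.7312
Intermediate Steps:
p(O) = 0
j = 2947 (j = 0 + 2947 = 2947)
j/(151 - 1230) = 2947/(151 - 1230) = 2947/(-1079) = 2947*(-1/1079) = -2947/1079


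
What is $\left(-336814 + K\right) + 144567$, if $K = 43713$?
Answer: $-148534$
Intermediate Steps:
$\left(-336814 + K\right) + 144567 = \left(-336814 + 43713\right) + 144567 = -293101 + 144567 = -148534$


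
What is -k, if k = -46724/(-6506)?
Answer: -23362/3253 ≈ -7.1817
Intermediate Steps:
k = 23362/3253 (k = -46724*(-1/6506) = 23362/3253 ≈ 7.1817)
-k = -1*23362/3253 = -23362/3253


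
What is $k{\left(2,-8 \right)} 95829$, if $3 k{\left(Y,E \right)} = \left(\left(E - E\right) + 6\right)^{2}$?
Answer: $1149948$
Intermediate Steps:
$k{\left(Y,E \right)} = 12$ ($k{\left(Y,E \right)} = \frac{\left(\left(E - E\right) + 6\right)^{2}}{3} = \frac{\left(0 + 6\right)^{2}}{3} = \frac{6^{2}}{3} = \frac{1}{3} \cdot 36 = 12$)
$k{\left(2,-8 \right)} 95829 = 12 \cdot 95829 = 1149948$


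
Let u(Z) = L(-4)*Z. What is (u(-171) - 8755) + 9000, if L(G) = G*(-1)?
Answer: -439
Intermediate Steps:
L(G) = -G
u(Z) = 4*Z (u(Z) = (-1*(-4))*Z = 4*Z)
(u(-171) - 8755) + 9000 = (4*(-171) - 8755) + 9000 = (-684 - 8755) + 9000 = -9439 + 9000 = -439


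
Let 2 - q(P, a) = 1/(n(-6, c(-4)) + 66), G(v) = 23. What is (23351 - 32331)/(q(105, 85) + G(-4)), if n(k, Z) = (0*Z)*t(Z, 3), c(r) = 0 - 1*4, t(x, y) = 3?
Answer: -592680/1649 ≈ -359.42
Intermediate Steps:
c(r) = -4 (c(r) = 0 - 4 = -4)
n(k, Z) = 0 (n(k, Z) = (0*Z)*3 = 0*3 = 0)
q(P, a) = 131/66 (q(P, a) = 2 - 1/(0 + 66) = 2 - 1/66 = 131/66)
(23351 - 32331)/(q(105, 85) + G(-4)) = (23351 - 32331)/(131/66 + 23) = -8980/1649/66 = -8980*66/1649 = -592680/1649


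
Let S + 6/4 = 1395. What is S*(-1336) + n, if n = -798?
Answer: -1862514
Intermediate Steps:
S = 2787/2 (S = -3/2 + 1395 = 2787/2 ≈ 1393.5)
S*(-1336) + n = (2787/2)*(-1336) - 798 = -1861716 - 798 = -1862514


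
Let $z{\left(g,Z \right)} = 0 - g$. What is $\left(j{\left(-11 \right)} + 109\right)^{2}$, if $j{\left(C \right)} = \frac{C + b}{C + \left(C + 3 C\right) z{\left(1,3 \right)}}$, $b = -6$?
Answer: $\frac{12816400}{1089} \approx 11769.0$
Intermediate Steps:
$z{\left(g,Z \right)} = - g$
$j{\left(C \right)} = - \frac{-6 + C}{3 C}$ ($j{\left(C \right)} = \frac{C - 6}{C + \left(C + 3 C\right) \left(\left(-1\right) 1\right)} = \frac{-6 + C}{C + 4 C \left(-1\right)} = \frac{-6 + C}{C - 4 C} = \frac{-6 + C}{\left(-3\right) C} = \left(-6 + C\right) \left(- \frac{1}{3 C}\right) = - \frac{-6 + C}{3 C}$)
$\left(j{\left(-11 \right)} + 109\right)^{2} = \left(\frac{6 - -11}{3 \left(-11\right)} + 109\right)^{2} = \left(\frac{1}{3} \left(- \frac{1}{11}\right) \left(6 + 11\right) + 109\right)^{2} = \left(\frac{1}{3} \left(- \frac{1}{11}\right) 17 + 109\right)^{2} = \left(- \frac{17}{33} + 109\right)^{2} = \left(\frac{3580}{33}\right)^{2} = \frac{12816400}{1089}$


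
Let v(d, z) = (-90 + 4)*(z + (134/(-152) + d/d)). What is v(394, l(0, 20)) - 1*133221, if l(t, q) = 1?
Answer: -5066053/38 ≈ -1.3332e+5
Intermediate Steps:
v(d, z) = -387/38 - 86*z (v(d, z) = -86*(z + (134*(-1/152) + 1)) = -86*(z + (-67/76 + 1)) = -86*(z + 9/76) = -86*(9/76 + z) = -387/38 - 86*z)
v(394, l(0, 20)) - 1*133221 = (-387/38 - 86*1) - 1*133221 = (-387/38 - 86) - 133221 = -3655/38 - 133221 = -5066053/38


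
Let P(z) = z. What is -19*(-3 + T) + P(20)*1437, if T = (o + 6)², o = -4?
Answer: 28721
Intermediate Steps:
T = 4 (T = (-4 + 6)² = 2² = 4)
-19*(-3 + T) + P(20)*1437 = -19*(-3 + 4) + 20*1437 = -19*1 + 28740 = -19 + 28740 = 28721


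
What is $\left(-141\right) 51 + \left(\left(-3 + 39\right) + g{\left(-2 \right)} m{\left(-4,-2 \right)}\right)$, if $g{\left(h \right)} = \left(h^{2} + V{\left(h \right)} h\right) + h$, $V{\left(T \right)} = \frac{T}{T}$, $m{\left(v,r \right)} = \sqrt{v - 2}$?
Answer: $-7155$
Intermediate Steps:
$m{\left(v,r \right)} = \sqrt{-2 + v}$
$V{\left(T \right)} = 1$
$g{\left(h \right)} = h^{2} + 2 h$ ($g{\left(h \right)} = \left(h^{2} + 1 h\right) + h = \left(h^{2} + h\right) + h = \left(h + h^{2}\right) + h = h^{2} + 2 h$)
$\left(-141\right) 51 + \left(\left(-3 + 39\right) + g{\left(-2 \right)} m{\left(-4,-2 \right)}\right) = \left(-141\right) 51 + \left(\left(-3 + 39\right) + - 2 \left(2 - 2\right) \sqrt{-2 - 4}\right) = -7191 + \left(36 + \left(-2\right) 0 \sqrt{-6}\right) = -7191 + \left(36 + 0 i \sqrt{6}\right) = -7191 + \left(36 + 0\right) = -7191 + 36 = -7155$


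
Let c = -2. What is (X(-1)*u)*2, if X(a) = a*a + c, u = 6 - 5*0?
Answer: -12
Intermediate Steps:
u = 6 (u = 6 - 1*0 = 6 + 0 = 6)
X(a) = -2 + a² (X(a) = a*a - 2 = a² - 2 = -2 + a²)
(X(-1)*u)*2 = ((-2 + (-1)²)*6)*2 = ((-2 + 1)*6)*2 = -1*6*2 = -6*2 = -12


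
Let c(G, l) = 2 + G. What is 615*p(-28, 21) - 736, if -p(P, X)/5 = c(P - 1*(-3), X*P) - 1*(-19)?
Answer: 11564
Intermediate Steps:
p(P, X) = -120 - 5*P (p(P, X) = -5*((2 + (P - 1*(-3))) - 1*(-19)) = -5*((2 + (P + 3)) + 19) = -5*((2 + (3 + P)) + 19) = -5*((5 + P) + 19) = -5*(24 + P) = -120 - 5*P)
615*p(-28, 21) - 736 = 615*(-120 - 5*(-28)) - 736 = 615*(-120 + 140) - 736 = 615*20 - 736 = 12300 - 736 = 11564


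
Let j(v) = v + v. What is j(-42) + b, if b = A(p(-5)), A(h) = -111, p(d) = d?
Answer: -195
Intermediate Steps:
j(v) = 2*v
b = -111
j(-42) + b = 2*(-42) - 111 = -84 - 111 = -195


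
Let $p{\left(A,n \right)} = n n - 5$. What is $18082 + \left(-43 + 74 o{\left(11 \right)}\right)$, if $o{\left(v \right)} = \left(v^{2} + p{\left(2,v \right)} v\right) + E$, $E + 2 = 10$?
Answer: $122009$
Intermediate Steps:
$E = 8$ ($E = -2 + 10 = 8$)
$p{\left(A,n \right)} = -5 + n^{2}$ ($p{\left(A,n \right)} = n^{2} - 5 = -5 + n^{2}$)
$o{\left(v \right)} = 8 + v^{2} + v \left(-5 + v^{2}\right)$ ($o{\left(v \right)} = \left(v^{2} + \left(-5 + v^{2}\right) v\right) + 8 = \left(v^{2} + v \left(-5 + v^{2}\right)\right) + 8 = 8 + v^{2} + v \left(-5 + v^{2}\right)$)
$18082 + \left(-43 + 74 o{\left(11 \right)}\right) = 18082 - \left(43 - 74 \left(8 + 11^{2} + 11 \left(-5 + 11^{2}\right)\right)\right) = 18082 - \left(43 - 74 \left(8 + 121 + 11 \left(-5 + 121\right)\right)\right) = 18082 - \left(43 - 74 \left(8 + 121 + 11 \cdot 116\right)\right) = 18082 - \left(43 - 74 \left(8 + 121 + 1276\right)\right) = 18082 + \left(-43 + 74 \cdot 1405\right) = 18082 + \left(-43 + 103970\right) = 18082 + 103927 = 122009$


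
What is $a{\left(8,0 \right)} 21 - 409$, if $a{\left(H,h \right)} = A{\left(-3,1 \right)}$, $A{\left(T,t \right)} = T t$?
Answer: $-472$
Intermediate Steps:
$a{\left(H,h \right)} = -3$ ($a{\left(H,h \right)} = \left(-3\right) 1 = -3$)
$a{\left(8,0 \right)} 21 - 409 = \left(-3\right) 21 - 409 = -63 - 409 = -472$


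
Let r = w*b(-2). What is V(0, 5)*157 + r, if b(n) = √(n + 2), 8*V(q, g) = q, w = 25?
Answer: 0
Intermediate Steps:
V(q, g) = q/8
b(n) = √(2 + n)
r = 0 (r = 25*√(2 - 2) = 25*√0 = 25*0 = 0)
V(0, 5)*157 + r = ((⅛)*0)*157 + 0 = 0*157 + 0 = 0 + 0 = 0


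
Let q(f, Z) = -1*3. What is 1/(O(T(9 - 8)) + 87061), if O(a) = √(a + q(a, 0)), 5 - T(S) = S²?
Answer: 1/87062 ≈ 1.1486e-5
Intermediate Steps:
q(f, Z) = -3
T(S) = 5 - S²
O(a) = √(-3 + a) (O(a) = √(a - 3) = √(-3 + a))
1/(O(T(9 - 8)) + 87061) = 1/(√(-3 + (5 - (9 - 8)²)) + 87061) = 1/(√(-3 + (5 - 1*1²)) + 87061) = 1/(√(-3 + (5 - 1*1)) + 87061) = 1/(√(-3 + (5 - 1)) + 87061) = 1/(√(-3 + 4) + 87061) = 1/(√1 + 87061) = 1/(1 + 87061) = 1/87062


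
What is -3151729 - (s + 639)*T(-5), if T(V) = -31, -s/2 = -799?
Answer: -3082382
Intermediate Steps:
s = 1598 (s = -2*(-799) = 1598)
-3151729 - (s + 639)*T(-5) = -3151729 - (1598 + 639)*(-31) = -3151729 - 2237*(-31) = -3151729 - 1*(-69347) = -3151729 + 69347 = -3082382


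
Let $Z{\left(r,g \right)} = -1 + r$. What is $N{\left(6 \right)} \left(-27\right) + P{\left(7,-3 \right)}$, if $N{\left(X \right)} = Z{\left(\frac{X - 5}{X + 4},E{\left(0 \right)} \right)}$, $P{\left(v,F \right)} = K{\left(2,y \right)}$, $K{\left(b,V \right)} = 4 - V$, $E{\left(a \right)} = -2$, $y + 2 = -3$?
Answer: $\frac{333}{10} \approx 33.3$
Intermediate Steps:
$y = -5$ ($y = -2 - 3 = -5$)
$P{\left(v,F \right)} = 9$ ($P{\left(v,F \right)} = 4 - -5 = 4 + 5 = 9$)
$N{\left(X \right)} = -1 + \frac{-5 + X}{4 + X}$ ($N{\left(X \right)} = -1 + \frac{X - 5}{X + 4} = -1 + \frac{-5 + X}{4 + X}$)
$N{\left(6 \right)} \left(-27\right) + P{\left(7,-3 \right)} = - \frac{9}{4 + 6} \left(-27\right) + 9 = - \frac{9}{10} \left(-27\right) + 9 = \left(-9\right) \frac{1}{10} \left(-27\right) + 9 = \left(- \frac{9}{10}\right) \left(-27\right) + 9 = \frac{243}{10} + 9 = \frac{333}{10}$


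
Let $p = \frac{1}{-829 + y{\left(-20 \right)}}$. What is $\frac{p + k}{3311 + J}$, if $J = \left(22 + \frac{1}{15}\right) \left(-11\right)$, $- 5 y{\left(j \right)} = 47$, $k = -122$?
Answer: $- \frac{7671435}{192932608} \approx -0.039762$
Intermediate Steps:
$y{\left(j \right)} = - \frac{47}{5}$ ($y{\left(j \right)} = \left(- \frac{1}{5}\right) 47 = - \frac{47}{5}$)
$p = - \frac{5}{4192}$ ($p = \frac{1}{-829 - \frac{47}{5}} = \frac{1}{- \frac{4192}{5}} = - \frac{5}{4192} \approx -0.0011927$)
$J = - \frac{3641}{15}$ ($J = \left(22 + \frac{1}{15}\right) \left(-11\right) = \frac{331}{15} \left(-11\right) = - \frac{3641}{15} \approx -242.73$)
$\frac{p + k}{3311 + J} = \frac{- \frac{5}{4192} - 122}{3311 - \frac{3641}{15}} = - \frac{511429}{4192 \cdot \frac{46024}{15}} = \left(- \frac{511429}{4192}\right) \frac{15}{46024} = - \frac{7671435}{192932608}$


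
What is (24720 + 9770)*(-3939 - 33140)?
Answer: -1278854710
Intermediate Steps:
(24720 + 9770)*(-3939 - 33140) = 34490*(-37079) = -1278854710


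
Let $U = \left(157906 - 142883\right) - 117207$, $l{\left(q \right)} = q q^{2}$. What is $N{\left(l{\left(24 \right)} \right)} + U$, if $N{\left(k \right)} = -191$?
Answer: $-102375$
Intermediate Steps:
$l{\left(q \right)} = q^{3}$
$U = -102184$ ($U = 15023 - 117207 = -102184$)
$N{\left(l{\left(24 \right)} \right)} + U = -191 - 102184 = -102375$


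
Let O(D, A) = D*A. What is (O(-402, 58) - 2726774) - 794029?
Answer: -3544119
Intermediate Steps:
O(D, A) = A*D
(O(-402, 58) - 2726774) - 794029 = (58*(-402) - 2726774) - 794029 = (-23316 - 2726774) - 794029 = -2750090 - 794029 = -3544119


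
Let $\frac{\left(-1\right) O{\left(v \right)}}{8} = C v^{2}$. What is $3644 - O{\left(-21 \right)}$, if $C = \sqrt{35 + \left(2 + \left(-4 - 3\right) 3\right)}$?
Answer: $17756$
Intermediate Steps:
$C = 4$ ($C = \sqrt{35 + \left(2 + \left(-4 - 3\right) 3\right)} = \sqrt{35 + \left(2 - 21\right)} = \sqrt{35 - 19} = \sqrt{16} = 4$)
$O{\left(v \right)} = - 32 v^{2}$ ($O{\left(v \right)} = - 8 \cdot 4 v^{2} = - 32 v^{2}$)
$3644 - O{\left(-21 \right)} = 3644 - - 32 \left(-21\right)^{2} = 3644 - \left(-32\right) 441 = 3644 - -14112 = 3644 + 14112 = 17756$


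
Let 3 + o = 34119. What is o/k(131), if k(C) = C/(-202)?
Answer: -6891432/131 ≈ -52606.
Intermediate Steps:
k(C) = -C/202 (k(C) = C*(-1/202) = -C/202)
o = 34116 (o = -3 + 34119 = 34116)
o/k(131) = 34116/((-1/202*131)) = 34116/(-131/202) = 34116*(-202/131) = -6891432/131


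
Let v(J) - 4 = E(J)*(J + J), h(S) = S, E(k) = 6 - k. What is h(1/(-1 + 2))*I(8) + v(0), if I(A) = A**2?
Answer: 68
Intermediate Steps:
v(J) = 4 + 2*J*(6 - J) (v(J) = 4 + (6 - J)*(J + J) = 4 + (6 - J)*(2*J) = 4 + 2*J*(6 - J))
h(1/(-1 + 2))*I(8) + v(0) = 8**2/(-1 + 2) + (4 - 2*0*(-6 + 0)) = 64/1 + (4 - 2*0*(-6)) = 1*64 + (4 + 0) = 64 + 4 = 68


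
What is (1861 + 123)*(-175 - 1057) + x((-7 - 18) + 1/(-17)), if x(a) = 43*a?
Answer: -41571214/17 ≈ -2.4454e+6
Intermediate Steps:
(1861 + 123)*(-175 - 1057) + x((-7 - 18) + 1/(-17)) = (1861 + 123)*(-175 - 1057) + 43*((-7 - 18) + 1/(-17)) = 1984*(-1232) + 43*(-25 - 1/17) = -2444288 + 43*(-426/17) = -2444288 - 18318/17 = -41571214/17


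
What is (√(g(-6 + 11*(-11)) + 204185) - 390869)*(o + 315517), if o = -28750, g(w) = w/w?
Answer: -112088330523 + 286767*√204186 ≈ -1.1196e+11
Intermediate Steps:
g(w) = 1
(√(g(-6 + 11*(-11)) + 204185) - 390869)*(o + 315517) = (√(1 + 204185) - 390869)*(-28750 + 315517) = (√204186 - 390869)*286767 = (-390869 + √204186)*286767 = -112088330523 + 286767*√204186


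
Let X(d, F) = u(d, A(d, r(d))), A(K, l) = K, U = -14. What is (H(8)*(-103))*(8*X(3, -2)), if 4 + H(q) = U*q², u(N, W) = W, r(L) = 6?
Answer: 2224800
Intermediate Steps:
X(d, F) = d
H(q) = -4 - 14*q²
(H(8)*(-103))*(8*X(3, -2)) = ((-4 - 14*8²)*(-103))*(8*3) = ((-4 - 14*64)*(-103))*24 = ((-4 - 896)*(-103))*24 = -900*(-103)*24 = 92700*24 = 2224800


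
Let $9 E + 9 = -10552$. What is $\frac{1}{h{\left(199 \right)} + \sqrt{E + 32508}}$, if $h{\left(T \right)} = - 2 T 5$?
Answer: $- \frac{17910}{35358889} - \frac{3 \sqrt{282011}}{35358889} \approx -0.00055158$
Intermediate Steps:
$h{\left(T \right)} = - 10 T$
$E = - \frac{10561}{9}$ ($E = -1 + \frac{1}{9} \left(-10552\right) = -1 - \frac{10552}{9} = - \frac{10561}{9} \approx -1173.4$)
$\frac{1}{h{\left(199 \right)} + \sqrt{E + 32508}} = \frac{1}{\left(-10\right) 199 + \sqrt{- \frac{10561}{9} + 32508}} = \frac{1}{-1990 + \sqrt{\frac{282011}{9}}} = \frac{1}{-1990 + \frac{\sqrt{282011}}{3}}$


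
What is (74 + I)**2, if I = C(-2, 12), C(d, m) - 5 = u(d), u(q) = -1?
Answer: 6084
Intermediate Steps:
C(d, m) = 4 (C(d, m) = 5 - 1 = 4)
I = 4
(74 + I)**2 = (74 + 4)**2 = 78**2 = 6084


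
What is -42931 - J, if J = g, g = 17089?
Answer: -60020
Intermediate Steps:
J = 17089
-42931 - J = -42931 - 1*17089 = -42931 - 17089 = -60020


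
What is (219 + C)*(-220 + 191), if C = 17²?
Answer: -14732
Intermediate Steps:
C = 289
(219 + C)*(-220 + 191) = (219 + 289)*(-220 + 191) = 508*(-29) = -14732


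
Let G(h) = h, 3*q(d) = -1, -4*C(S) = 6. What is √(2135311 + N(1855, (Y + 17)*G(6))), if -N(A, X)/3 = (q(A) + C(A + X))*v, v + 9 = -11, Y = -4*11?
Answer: √2135201 ≈ 1461.2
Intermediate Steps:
C(S) = -3/2 (C(S) = -¼*6 = -3/2)
Y = -44
q(d) = -⅓ (q(d) = (⅓)*(-1) = -⅓)
v = -20 (v = -9 - 11 = -20)
N(A, X) = -110 (N(A, X) = -3*(-⅓ - 3/2)*(-20) = -(-11)*(-20)/2 = -3*110/3 = -110)
√(2135311 + N(1855, (Y + 17)*G(6))) = √(2135311 - 110) = √2135201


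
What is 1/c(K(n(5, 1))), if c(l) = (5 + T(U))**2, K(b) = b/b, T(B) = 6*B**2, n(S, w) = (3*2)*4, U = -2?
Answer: 1/841 ≈ 0.0011891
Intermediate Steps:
n(S, w) = 24 (n(S, w) = 6*4 = 24)
K(b) = 1
c(l) = 841 (c(l) = (5 + 6*(-2)**2)**2 = (5 + 6*4)**2 = (5 + 24)**2 = 29**2 = 841)
1/c(K(n(5, 1))) = 1/841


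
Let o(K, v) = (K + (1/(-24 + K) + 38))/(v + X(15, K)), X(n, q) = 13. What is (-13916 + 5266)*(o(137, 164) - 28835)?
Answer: 1662844453450/6667 ≈ 2.4941e+8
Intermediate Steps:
o(K, v) = (38 + K + 1/(-24 + K))/(13 + v) (o(K, v) = (K + (1/(-24 + K) + 38))/(v + 13) = (K + (38 + 1/(-24 + K)))/(13 + v) = (38 + K + 1/(-24 + K))/(13 + v))
(-13916 + 5266)*(o(137, 164) - 28835) = (-13916 + 5266)*((-911 + 137**2 + 14*137)/(-312 - 24*164 + 13*137 + 137*164) - 28835) = -8650*((-911 + 18769 + 1918)/(-312 - 3936 + 1781 + 22468) - 28835) = -8650*(19776/20001 - 28835) = -8650*((1/20001)*19776 - 28835) = -8650*(6592/6667 - 28835) = -8650*(-192236353/6667) = 1662844453450/6667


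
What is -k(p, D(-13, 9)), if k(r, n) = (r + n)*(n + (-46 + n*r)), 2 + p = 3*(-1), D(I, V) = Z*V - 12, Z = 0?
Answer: 34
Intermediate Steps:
D(I, V) = -12 (D(I, V) = 0*V - 12 = 0 - 12 = -12)
p = -5 (p = -2 + 3*(-1) = -2 - 3 = -5)
k(r, n) = (n + r)*(-46 + n + n*r)
-k(p, D(-13, 9)) = -((-12)**2 - 46*(-12) - 46*(-5) - 12*(-5) - 12*(-5)**2 - 5*(-12)**2) = -(144 + 552 + 230 + 60 - 12*25 - 5*144) = -(144 + 552 + 230 + 60 - 300 - 720) = -1*(-34) = 34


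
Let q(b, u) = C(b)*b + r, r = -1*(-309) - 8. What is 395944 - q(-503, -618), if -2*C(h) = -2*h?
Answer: 142634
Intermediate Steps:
r = 301 (r = 309 - 8 = 301)
C(h) = h (C(h) = -(-1)*h = h)
q(b, u) = 301 + b**2 (q(b, u) = b*b + 301 = b**2 + 301 = 301 + b**2)
395944 - q(-503, -618) = 395944 - (301 + (-503)**2) = 395944 - (301 + 253009) = 395944 - 1*253310 = 395944 - 253310 = 142634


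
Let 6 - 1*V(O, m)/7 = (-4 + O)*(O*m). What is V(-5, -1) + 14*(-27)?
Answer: -21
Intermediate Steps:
V(O, m) = 42 - 7*O*m*(-4 + O) (V(O, m) = 42 - 7*(-4 + O)*O*m = 42 - 7*O*m*(-4 + O))
V(-5, -1) + 14*(-27) = (42 - 7*(-1)*(-5)² + 28*(-5)*(-1)) + 14*(-27) = (42 - 7*(-1)*25 + 140) - 378 = (42 + 175 + 140) - 378 = 357 - 378 = -21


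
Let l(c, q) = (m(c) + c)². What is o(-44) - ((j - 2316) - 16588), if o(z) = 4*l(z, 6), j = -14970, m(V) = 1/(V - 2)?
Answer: 22019971/529 ≈ 41626.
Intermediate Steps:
m(V) = 1/(-2 + V)
l(c, q) = (c + 1/(-2 + c))² (l(c, q) = (1/(-2 + c) + c)² = (c + 1/(-2 + c))²)
o(z) = 4*(z + 1/(-2 + z))²
o(-44) - ((j - 2316) - 16588) = 4*(1 - 44*(-2 - 44))²/(-2 - 44)² - ((-14970 - 2316) - 16588) = 4*(1 - 44*(-46))²/(-46)² - (-17286 - 16588) = 4*(1 + 2024)²*(1/2116) - 1*(-33874) = 4*2025²*(1/2116) + 33874 = 4*4100625*(1/2116) + 33874 = 4100625/529 + 33874 = 22019971/529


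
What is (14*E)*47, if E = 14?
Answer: 9212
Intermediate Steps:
(14*E)*47 = (14*14)*47 = 196*47 = 9212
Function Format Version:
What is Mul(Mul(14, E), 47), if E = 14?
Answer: 9212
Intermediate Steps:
Mul(Mul(14, E), 47) = Mul(Mul(14, 14), 47) = Mul(196, 47) = 9212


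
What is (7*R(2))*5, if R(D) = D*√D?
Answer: 70*√2 ≈ 98.995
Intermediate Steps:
R(D) = D^(3/2)
(7*R(2))*5 = (7*2^(3/2))*5 = (7*(2*√2))*5 = (14*√2)*5 = 70*√2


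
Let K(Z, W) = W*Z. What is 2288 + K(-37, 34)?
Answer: 1030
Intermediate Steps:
2288 + K(-37, 34) = 2288 + 34*(-37) = 2288 - 1258 = 1030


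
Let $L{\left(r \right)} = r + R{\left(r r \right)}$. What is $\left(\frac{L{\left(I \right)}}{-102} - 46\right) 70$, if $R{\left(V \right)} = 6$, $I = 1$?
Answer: $- \frac{164465}{51} \approx -3224.8$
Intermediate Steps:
$L{\left(r \right)} = 6 + r$ ($L{\left(r \right)} = r + 6 = 6 + r$)
$\left(\frac{L{\left(I \right)}}{-102} - 46\right) 70 = \left(\frac{6 + 1}{-102} - 46\right) 70 = \left(7 \left(- \frac{1}{102}\right) - 46\right) 70 = \left(- \frac{7}{102} - 46\right) 70 = \left(- \frac{4699}{102}\right) 70 = - \frac{164465}{51}$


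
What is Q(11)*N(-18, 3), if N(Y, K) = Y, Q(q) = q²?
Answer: -2178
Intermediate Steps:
Q(11)*N(-18, 3) = 11²*(-18) = 121*(-18) = -2178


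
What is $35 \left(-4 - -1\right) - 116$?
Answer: $-221$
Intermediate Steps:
$35 \left(-4 - -1\right) - 116 = 35 \left(-4 + 1\right) - 116 = 35 \left(-3\right) - 116 = -105 - 116 = -221$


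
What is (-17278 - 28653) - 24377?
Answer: -70308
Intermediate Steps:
(-17278 - 28653) - 24377 = -45931 - 24377 = -70308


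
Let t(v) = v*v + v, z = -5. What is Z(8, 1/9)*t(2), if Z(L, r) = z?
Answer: -30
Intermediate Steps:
Z(L, r) = -5
t(v) = v + v² (t(v) = v² + v = v + v²)
Z(8, 1/9)*t(2) = -10*(1 + 2) = -10*3 = -5*6 = -30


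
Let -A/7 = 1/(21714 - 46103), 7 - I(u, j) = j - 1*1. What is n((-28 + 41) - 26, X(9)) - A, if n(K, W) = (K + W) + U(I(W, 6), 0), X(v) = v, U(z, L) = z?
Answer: -48785/24389 ≈ -2.0003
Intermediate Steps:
I(u, j) = 8 - j (I(u, j) = 7 - (j - 1*1) = 7 - (j - 1) = 7 - (-1 + j) = 7 + (1 - j) = 8 - j)
n(K, W) = 2 + K + W (n(K, W) = (K + W) + (8 - 1*6) = (K + W) + (8 - 6) = (K + W) + 2 = 2 + K + W)
A = 7/24389 (A = -7/(21714 - 46103) = -7/(-24389) = -7*(-1/24389) = 7/24389 ≈ 0.00028701)
n((-28 + 41) - 26, X(9)) - A = (2 + ((-28 + 41) - 26) + 9) - 1*7/24389 = (2 + (13 - 26) + 9) - 7/24389 = (2 - 13 + 9) - 7/24389 = -2 - 7/24389 = -48785/24389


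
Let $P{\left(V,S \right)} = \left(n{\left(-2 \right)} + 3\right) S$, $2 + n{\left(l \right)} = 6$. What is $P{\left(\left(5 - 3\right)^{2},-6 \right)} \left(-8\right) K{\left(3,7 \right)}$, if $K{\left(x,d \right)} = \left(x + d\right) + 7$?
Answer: $5712$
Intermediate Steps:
$n{\left(l \right)} = 4$ ($n{\left(l \right)} = -2 + 6 = 4$)
$K{\left(x,d \right)} = 7 + d + x$ ($K{\left(x,d \right)} = \left(d + x\right) + 7 = 7 + d + x$)
$P{\left(V,S \right)} = 7 S$ ($P{\left(V,S \right)} = \left(4 + 3\right) S = 7 S$)
$P{\left(\left(5 - 3\right)^{2},-6 \right)} \left(-8\right) K{\left(3,7 \right)} = 7 \left(-6\right) \left(-8\right) \left(7 + 7 + 3\right) = \left(-42\right) \left(-8\right) 17 = 336 \cdot 17 = 5712$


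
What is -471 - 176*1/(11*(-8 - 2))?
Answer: -2347/5 ≈ -469.40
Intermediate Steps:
-471 - 176*1/(11*(-8 - 2)) = -471 - 176/((-10*11)) = -471 - 176/(-110) = -471 - 176*(-1/110) = -471 + 8/5 = -2347/5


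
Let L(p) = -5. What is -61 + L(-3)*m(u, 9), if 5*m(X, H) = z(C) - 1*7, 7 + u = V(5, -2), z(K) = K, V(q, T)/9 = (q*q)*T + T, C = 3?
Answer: -57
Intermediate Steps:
V(q, T) = 9*T + 9*T*q² (V(q, T) = 9*((q*q)*T + T) = 9*(q²*T + T) = 9*(T*q² + T) = 9*(T + T*q²) = 9*T + 9*T*q²)
u = -475 (u = -7 + 9*(-2)*(1 + 5²) = -7 + 9*(-2)*(1 + 25) = -7 + 9*(-2)*26 = -7 - 468 = -475)
m(X, H) = -⅘ (m(X, H) = (3 - 1*7)/5 = (3 - 7)/5 = (⅕)*(-4) = -⅘)
-61 + L(-3)*m(u, 9) = -61 - 5*(-⅘) = -61 + 4 = -57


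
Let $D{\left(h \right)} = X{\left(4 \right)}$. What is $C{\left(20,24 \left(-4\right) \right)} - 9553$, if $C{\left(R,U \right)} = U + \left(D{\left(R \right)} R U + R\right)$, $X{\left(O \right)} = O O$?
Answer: $-40349$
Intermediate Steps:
$X{\left(O \right)} = O^{2}$
$D{\left(h \right)} = 16$ ($D{\left(h \right)} = 4^{2} = 16$)
$C{\left(R,U \right)} = R + U + 16 R U$ ($C{\left(R,U \right)} = U + \left(16 R U + R\right) = U + \left(R + 16 R U\right) = R + U + 16 R U$)
$C{\left(20,24 \left(-4\right) \right)} - 9553 = \left(20 + 24 \left(-4\right) + 16 \cdot 20 \cdot 24 \left(-4\right)\right) - 9553 = \left(20 - 96 + 16 \cdot 20 \left(-96\right)\right) - 9553 = \left(20 - 96 - 30720\right) - 9553 = -30796 - 9553 = -40349$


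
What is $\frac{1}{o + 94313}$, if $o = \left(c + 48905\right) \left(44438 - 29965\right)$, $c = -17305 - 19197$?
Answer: $\frac{1}{179602932} \approx 5.5678 \cdot 10^{-9}$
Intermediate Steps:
$c = -36502$
$o = 179508619$ ($o = \left(-36502 + 48905\right) \left(44438 - 29965\right) = 12403 \left(44438 - 29965\right) = 12403 \cdot 14473 = 179508619$)
$\frac{1}{o + 94313} = \frac{1}{179508619 + 94313} = \frac{1}{179602932}$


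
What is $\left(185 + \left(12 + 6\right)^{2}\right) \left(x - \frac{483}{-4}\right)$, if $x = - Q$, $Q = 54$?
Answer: $\frac{135903}{4} \approx 33976.0$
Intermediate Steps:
$x = -54$ ($x = \left(-1\right) 54 = -54$)
$\left(185 + \left(12 + 6\right)^{2}\right) \left(x - \frac{483}{-4}\right) = \left(185 + \left(12 + 6\right)^{2}\right) \left(-54 - \frac{483}{-4}\right) = \left(185 + 18^{2}\right) \left(-54 - - \frac{483}{4}\right) = \left(185 + 324\right) \left(-54 + \frac{483}{4}\right) = 509 \cdot \frac{267}{4} = \frac{135903}{4}$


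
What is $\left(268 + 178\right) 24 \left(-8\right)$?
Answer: $-85632$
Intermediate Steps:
$\left(268 + 178\right) 24 \left(-8\right) = 446 \left(-192\right) = -85632$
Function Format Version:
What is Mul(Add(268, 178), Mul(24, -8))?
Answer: -85632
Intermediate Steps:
Mul(Add(268, 178), Mul(24, -8)) = Mul(446, -192) = -85632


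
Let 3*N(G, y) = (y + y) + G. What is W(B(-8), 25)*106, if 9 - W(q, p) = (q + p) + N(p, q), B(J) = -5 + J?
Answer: -848/3 ≈ -282.67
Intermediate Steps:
N(G, y) = G/3 + 2*y/3 (N(G, y) = ((y + y) + G)/3 = (2*y + G)/3 = (G + 2*y)/3 = G/3 + 2*y/3)
W(q, p) = 9 - 5*q/3 - 4*p/3 (W(q, p) = 9 - ((q + p) + (p/3 + 2*q/3)) = 9 - ((p + q) + (p/3 + 2*q/3)) = 9 - (4*p/3 + 5*q/3) = 9 + (-5*q/3 - 4*p/3) = 9 - 5*q/3 - 4*p/3)
W(B(-8), 25)*106 = (9 - 5*(-5 - 8)/3 - 4/3*25)*106 = (9 - 5/3*(-13) - 100/3)*106 = (9 + 65/3 - 100/3)*106 = -8/3*106 = -848/3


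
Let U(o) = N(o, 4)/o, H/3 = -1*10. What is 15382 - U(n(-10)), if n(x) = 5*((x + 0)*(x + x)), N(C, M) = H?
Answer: 1538203/100 ≈ 15382.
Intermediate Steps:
H = -30 (H = 3*(-1*10) = 3*(-10) = -30)
N(C, M) = -30
n(x) = 10*x² (n(x) = 5*(x*(2*x)) = 5*(2*x²) = 10*x²)
U(o) = -30/o
15382 - U(n(-10)) = 15382 - (-30)/(10*(-10)²) = 15382 - (-30)/(10*100) = 15382 - (-30)/1000 = 15382 - 1*(-3/100) = 15382 + 3/100 = 1538203/100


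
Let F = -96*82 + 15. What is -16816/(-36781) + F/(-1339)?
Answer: 311504941/49249759 ≈ 6.3250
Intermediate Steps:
F = -7857 (F = -7872 + 15 = -7857)
-16816/(-36781) + F/(-1339) = -16816/(-36781) - 7857/(-1339) = -16816*(-1/36781) - 7857*(-1/1339) = 16816/36781 + 7857/1339 = 311504941/49249759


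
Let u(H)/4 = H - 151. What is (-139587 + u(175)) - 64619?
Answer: -204110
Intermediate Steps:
u(H) = -604 + 4*H (u(H) = 4*(H - 151) = 4*(-151 + H) = -604 + 4*H)
(-139587 + u(175)) - 64619 = (-139587 + (-604 + 4*175)) - 64619 = (-139587 + (-604 + 700)) - 64619 = (-139587 + 96) - 64619 = -139491 - 64619 = -204110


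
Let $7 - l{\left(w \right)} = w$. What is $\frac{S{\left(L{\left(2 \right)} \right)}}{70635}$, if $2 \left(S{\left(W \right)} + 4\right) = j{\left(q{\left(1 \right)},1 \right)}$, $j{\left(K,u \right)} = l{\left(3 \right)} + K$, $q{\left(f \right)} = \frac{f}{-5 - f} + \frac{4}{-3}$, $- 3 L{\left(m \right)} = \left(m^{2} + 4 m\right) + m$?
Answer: $- \frac{11}{282540} \approx -3.8933 \cdot 10^{-5}$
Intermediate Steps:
$L{\left(m \right)} = - \frac{5 m}{3} - \frac{m^{2}}{3}$ ($L{\left(m \right)} = - \frac{\left(m^{2} + 4 m\right) + m}{3} = - \frac{m^{2} + 5 m}{3} = - \frac{5 m}{3} - \frac{m^{2}}{3}$)
$q{\left(f \right)} = - \frac{4}{3} + \frac{f}{-5 - f}$ ($q{\left(f \right)} = \frac{f}{-5 - f} + 4 \left(- \frac{1}{3}\right) = \frac{f}{-5 - f} - \frac{4}{3} = - \frac{4}{3} + \frac{f}{-5 - f}$)
$l{\left(w \right)} = 7 - w$
$j{\left(K,u \right)} = 4 + K$ ($j{\left(K,u \right)} = \left(7 - 3\right) + K = 4 + K$)
$S{\left(W \right)} = - \frac{11}{4}$ ($S{\left(W \right)} = -4 + \frac{4 + \frac{-20 - 7}{3 \left(5 + 1\right)}}{2} = -4 + \frac{4 + \frac{-20 - 7}{3 \cdot 6}}{2} = -4 + \frac{4 + \frac{1}{3} \cdot \frac{1}{6} \left(-27\right)}{2} = -4 + \frac{4 - \frac{3}{2}}{2} = -4 + \frac{1}{2} \cdot \frac{5}{2} = -4 + \frac{5}{4} = - \frac{11}{4}$)
$\frac{S{\left(L{\left(2 \right)} \right)}}{70635} = - \frac{11}{4 \cdot 70635} = \left(- \frac{11}{4}\right) \frac{1}{70635} = - \frac{11}{282540}$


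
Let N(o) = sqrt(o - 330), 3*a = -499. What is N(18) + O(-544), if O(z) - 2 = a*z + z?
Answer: 269830/3 + 2*I*sqrt(78) ≈ 89943.0 + 17.664*I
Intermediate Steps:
a = -499/3 (a = (1/3)*(-499) = -499/3 ≈ -166.33)
N(o) = sqrt(-330 + o)
O(z) = 2 - 496*z/3 (O(z) = 2 + (-499*z/3 + z) = 2 - 496*z/3)
N(18) + O(-544) = sqrt(-330 + 18) + (2 - 496/3*(-544)) = sqrt(-312) + (2 + 269824/3) = 2*I*sqrt(78) + 269830/3 = 269830/3 + 2*I*sqrt(78)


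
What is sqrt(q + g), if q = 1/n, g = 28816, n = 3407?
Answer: 3*sqrt(37165112999)/3407 ≈ 169.75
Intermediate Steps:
q = 1/3407 ≈ 0.00029351
sqrt(q + g) = sqrt(1/3407 + 28816) = sqrt(98176113/3407) = 3*sqrt(37165112999)/3407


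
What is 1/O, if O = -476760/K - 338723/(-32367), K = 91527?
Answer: 987484803/5190336367 ≈ 0.19025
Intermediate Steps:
O = 5190336367/987484803 (O = -476760/91527 - 338723/(-32367) = -476760*1/91527 - 338723*(-1/32367) = -158920/30509 + 338723/32367 = 5190336367/987484803 ≈ 5.2561)
1/O = 1/(5190336367/987484803) = 987484803/5190336367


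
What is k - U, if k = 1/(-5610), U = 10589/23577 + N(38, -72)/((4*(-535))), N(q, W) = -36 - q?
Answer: -1141361593/2358760965 ≈ -0.48388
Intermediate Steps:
U = 12202579/25227390 (U = 10589/23577 + (-36 - 1*38)/((4*(-535))) = 10589*(1/23577) + (-36 - 38)/(-2140) = 10589/23577 - 74*(-1/2140) = 10589/23577 + 37/1070 = 12202579/25227390 ≈ 0.48370)
k = -1/5610 ≈ -0.00017825
k - U = -1/5610 - 1*12202579/25227390 = -1/5610 - 12202579/25227390 = -1141361593/2358760965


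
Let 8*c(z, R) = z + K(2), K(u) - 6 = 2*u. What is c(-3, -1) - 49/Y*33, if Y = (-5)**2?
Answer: -12761/200 ≈ -63.805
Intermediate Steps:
Y = 25
K(u) = 6 + 2*u
c(z, R) = 5/4 + z/8 (c(z, R) = (z + (6 + 2*2))/8 = (z + (6 + 4))/8 = (z + 10)/8 = (10 + z)/8 = 5/4 + z/8)
c(-3, -1) - 49/Y*33 = (5/4 + (1/8)*(-3)) - 49/25*33 = (5/4 - 3/8) - 49*1/25*33 = 7/8 - 49/25*33 = 7/8 - 1617/25 = -12761/200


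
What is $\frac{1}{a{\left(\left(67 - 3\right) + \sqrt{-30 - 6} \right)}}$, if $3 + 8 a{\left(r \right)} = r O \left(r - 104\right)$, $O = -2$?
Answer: $\frac{41512}{27008665} + \frac{2304 i}{27008665} \approx 0.001537 + 8.5306 \cdot 10^{-5} i$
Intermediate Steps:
$a{\left(r \right)} = - \frac{3}{8} - \frac{r \left(-104 + r\right)}{4}$ ($a{\left(r \right)} = - \frac{3}{8} + \frac{r \left(-2\right) \left(r - 104\right)}{8} = - \frac{3}{8} + \frac{- 2 r \left(-104 + r\right)}{8} = - \frac{3}{8} + \frac{\left(-2\right) r \left(-104 + r\right)}{8} = - \frac{3}{8} - \frac{r \left(-104 + r\right)}{4}$)
$\frac{1}{a{\left(\left(67 - 3\right) + \sqrt{-30 - 6} \right)}} = \frac{1}{- \frac{3}{8} + 26 \left(\left(67 - 3\right) + \sqrt{-30 - 6}\right) - \frac{\left(\left(67 - 3\right) + \sqrt{-30 - 6}\right)^{2}}{4}} = \frac{1}{- \frac{3}{8} + 26 \left(64 + \sqrt{-36}\right) - \frac{\left(64 + \sqrt{-36}\right)^{2}}{4}} = \frac{1}{- \frac{3}{8} + 26 \left(64 + 6 i\right) - \frac{\left(64 + 6 i\right)^{2}}{4}} = \frac{1}{- \frac{3}{8} + \left(1664 + 156 i\right) - \frac{\left(64 + 6 i\right)^{2}}{4}} = \frac{1}{\frac{13309}{8} + 156 i - \frac{\left(64 + 6 i\right)^{2}}{4}}$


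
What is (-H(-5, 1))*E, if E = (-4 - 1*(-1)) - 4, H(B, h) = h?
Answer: 7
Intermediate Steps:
E = -7 (E = (-4 + 1) - 4 = -3 - 4 = -7)
(-H(-5, 1))*E = -1*1*(-7) = -1*(-7) = 7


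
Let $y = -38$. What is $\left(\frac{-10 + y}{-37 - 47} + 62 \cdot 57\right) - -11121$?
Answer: $\frac{102589}{7} \approx 14656.0$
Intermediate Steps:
$\left(\frac{-10 + y}{-37 - 47} + 62 \cdot 57\right) - -11121 = \left(\frac{-10 - 38}{-37 - 47} + 62 \cdot 57\right) - -11121 = \left(- \frac{48}{-84} + 3534\right) + 11121 = \left(\left(-48\right) \left(- \frac{1}{84}\right) + 3534\right) + 11121 = \left(\frac{4}{7} + 3534\right) + 11121 = \frac{24742}{7} + 11121 = \frac{102589}{7}$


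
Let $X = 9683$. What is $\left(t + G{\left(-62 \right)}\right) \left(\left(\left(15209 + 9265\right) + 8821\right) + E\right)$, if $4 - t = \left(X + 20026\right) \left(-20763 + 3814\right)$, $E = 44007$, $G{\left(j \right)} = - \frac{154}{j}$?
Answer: $\frac{1206658963272144}{31} \approx 3.8924 \cdot 10^{13}$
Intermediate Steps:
$t = 503537845$ ($t = 4 - \left(9683 + 20026\right) \left(-20763 + 3814\right) = 4 - 29709 \left(-16949\right) = 4 - -503537841 = 4 + 503537841 = 503537845$)
$\left(t + G{\left(-62 \right)}\right) \left(\left(\left(15209 + 9265\right) + 8821\right) + E\right) = \left(503537845 - \frac{154}{-62}\right) \left(\left(\left(15209 + 9265\right) + 8821\right) + 44007\right) = \left(503537845 - - \frac{77}{31}\right) \left(\left(24474 + 8821\right) + 44007\right) = \left(503537845 + \frac{77}{31}\right) \left(33295 + 44007\right) = \frac{15609673272}{31} \cdot 77302 = \frac{1206658963272144}{31}$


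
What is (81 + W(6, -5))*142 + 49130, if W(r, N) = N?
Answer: 59922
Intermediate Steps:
(81 + W(6, -5))*142 + 49130 = (81 - 5)*142 + 49130 = 76*142 + 49130 = 10792 + 49130 = 59922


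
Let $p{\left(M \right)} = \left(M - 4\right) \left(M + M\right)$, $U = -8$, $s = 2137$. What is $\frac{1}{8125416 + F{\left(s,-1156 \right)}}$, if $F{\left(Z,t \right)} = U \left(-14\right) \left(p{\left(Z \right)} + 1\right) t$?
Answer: $- \frac{1}{1180315982680} \approx -8.4723 \cdot 10^{-13}$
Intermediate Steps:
$p{\left(M \right)} = 2 M \left(-4 + M\right)$ ($p{\left(M \right)} = \left(-4 + M\right) 2 M = 2 M \left(-4 + M\right)$)
$F{\left(Z,t \right)} = 112 t \left(1 + 2 Z \left(-4 + Z\right)\right)$ ($F{\left(Z,t \right)} = \left(-8\right) \left(-14\right) \left(2 Z \left(-4 + Z\right) + 1\right) t = 112 \left(1 + 2 Z \left(-4 + Z\right)\right) t = 112 t \left(1 + 2 Z \left(-4 + Z\right)\right)$)
$\frac{1}{8125416 + F{\left(s,-1156 \right)}} = \frac{1}{8125416 + 112 \left(-1156\right) \left(1 + 2 \cdot 2137 \left(-4 + 2137\right)\right)} = \frac{1}{8125416 + 112 \left(-1156\right) \left(1 + 2 \cdot 2137 \cdot 2133\right)} = \frac{1}{8125416 + 112 \left(-1156\right) \left(1 + 9116442\right)} = \frac{1}{8125416 + 112 \left(-1156\right) 9116443} = \frac{1}{8125416 - 1180324108096} = \frac{1}{-1180315982680} = - \frac{1}{1180315982680}$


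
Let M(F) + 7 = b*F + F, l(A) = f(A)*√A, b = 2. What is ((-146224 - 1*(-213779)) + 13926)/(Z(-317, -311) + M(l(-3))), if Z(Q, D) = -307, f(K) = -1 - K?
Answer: -12792517/49352 - 244443*I*√3/49352 ≈ -259.21 - 8.5789*I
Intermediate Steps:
l(A) = √A*(-1 - A) (l(A) = (-1 - A)*√A = √A*(-1 - A))
M(F) = -7 + 3*F (M(F) = -7 + (2*F + F) = -7 + 3*F)
((-146224 - 1*(-213779)) + 13926)/(Z(-317, -311) + M(l(-3))) = ((-146224 - 1*(-213779)) + 13926)/(-307 + (-7 + 3*(√(-3)*(-1 - 1*(-3))))) = ((-146224 + 213779) + 13926)/(-307 + (-7 + 3*((I*√3)*(-1 + 3)))) = (67555 + 13926)/(-307 + (-7 + 3*((I*√3)*2))) = 81481/(-307 + (-7 + 3*(2*I*√3))) = 81481/(-307 + (-7 + 6*I*√3)) = 81481/(-314 + 6*I*√3)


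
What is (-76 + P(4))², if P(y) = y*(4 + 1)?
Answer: 3136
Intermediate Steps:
P(y) = 5*y (P(y) = y*5 = 5*y)
(-76 + P(4))² = (-76 + 5*4)² = (-76 + 20)² = (-56)² = 3136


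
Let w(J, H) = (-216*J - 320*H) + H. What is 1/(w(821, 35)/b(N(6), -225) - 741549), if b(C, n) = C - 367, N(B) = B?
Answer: -361/267510688 ≈ -1.3495e-6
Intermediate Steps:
b(C, n) = -367 + C
w(J, H) = -319*H - 216*J (w(J, H) = (-320*H - 216*J) + H = -319*H - 216*J)
1/(w(821, 35)/b(N(6), -225) - 741549) = 1/((-319*35 - 216*821)/(-367 + 6) - 741549) = 1/((-11165 - 177336)/(-361) - 741549) = 1/(-188501*(-1/361) - 741549) = 1/(188501/361 - 741549) = 1/(-267510688/361) = -361/267510688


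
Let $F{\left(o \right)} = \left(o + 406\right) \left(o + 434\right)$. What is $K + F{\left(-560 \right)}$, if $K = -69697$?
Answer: $-50293$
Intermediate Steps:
$F{\left(o \right)} = \left(406 + o\right) \left(434 + o\right)$
$K + F{\left(-560 \right)} = -69697 + \left(176204 + \left(-560\right)^{2} + 840 \left(-560\right)\right) = -69697 + \left(176204 + 313600 - 470400\right) = -69697 + 19404 = -50293$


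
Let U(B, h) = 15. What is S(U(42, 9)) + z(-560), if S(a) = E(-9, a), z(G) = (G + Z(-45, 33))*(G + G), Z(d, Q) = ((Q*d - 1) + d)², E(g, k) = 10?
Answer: -2624609110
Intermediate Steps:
Z(d, Q) = (-1 + d + Q*d)² (Z(d, Q) = ((-1 + Q*d) + d)² = (-1 + d + Q*d)²)
z(G) = 2*G*(2343961 + G) (z(G) = (G + (-1 - 45 + 33*(-45))²)*(G + G) = (G + (-1 - 45 - 1485)²)*(2*G) = (G + (-1531)²)*(2*G) = (G + 2343961)*(2*G) = (2343961 + G)*(2*G) = 2*G*(2343961 + G))
S(a) = 10
S(U(42, 9)) + z(-560) = 10 + 2*(-560)*(2343961 - 560) = 10 + 2*(-560)*2343401 = 10 - 2624609120 = -2624609110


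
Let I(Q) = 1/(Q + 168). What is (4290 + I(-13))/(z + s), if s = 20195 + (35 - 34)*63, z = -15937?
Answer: 664951/669755 ≈ 0.99283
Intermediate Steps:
I(Q) = 1/(168 + Q)
s = 20258 (s = 20195 + 1*63 = 20195 + 63 = 20258)
(4290 + I(-13))/(z + s) = (4290 + 1/(168 - 13))/(-15937 + 20258) = (4290 + 1/155)/4321 = (4290 + 1/155)*(1/4321) = (664951/155)*(1/4321) = 664951/669755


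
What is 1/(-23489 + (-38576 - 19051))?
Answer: -1/81116 ≈ -1.2328e-5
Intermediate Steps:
1/(-23489 + (-38576 - 19051)) = 1/(-23489 - 57627) = 1/(-81116) = -1/81116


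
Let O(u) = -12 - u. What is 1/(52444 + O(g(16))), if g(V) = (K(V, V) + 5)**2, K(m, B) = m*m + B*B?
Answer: -1/214857 ≈ -4.6543e-6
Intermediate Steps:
K(m, B) = B**2 + m**2 (K(m, B) = m**2 + B**2 = B**2 + m**2)
g(V) = (5 + 2*V**2)**2 (g(V) = ((V**2 + V**2) + 5)**2 = (2*V**2 + 5)**2 = (5 + 2*V**2)**2)
1/(52444 + O(g(16))) = 1/(52444 + (-12 - (5 + 2*16**2)**2)) = 1/(52444 + (-12 - (5 + 2*256)**2)) = 1/(52444 + (-12 - (5 + 512)**2)) = 1/(52444 + (-12 - 1*517**2)) = 1/(52444 + (-12 - 1*267289)) = 1/(52444 + (-12 - 267289)) = 1/(52444 - 267301) = 1/(-214857) = -1/214857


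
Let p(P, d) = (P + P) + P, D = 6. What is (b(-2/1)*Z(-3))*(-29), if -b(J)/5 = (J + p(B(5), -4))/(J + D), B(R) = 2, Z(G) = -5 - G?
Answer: -290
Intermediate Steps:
p(P, d) = 3*P (p(P, d) = 2*P + P = 3*P)
b(J) = -5 (b(J) = -5*(J + 3*2)/(J + 6) = -5*(J + 6)/(6 + J) = -5*(6 + J)/(6 + J) = -5*1 = -5)
(b(-2/1)*Z(-3))*(-29) = -5*(-5 - 1*(-3))*(-29) = -5*(-5 + 3)*(-29) = -5*(-2)*(-29) = 10*(-29) = -290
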